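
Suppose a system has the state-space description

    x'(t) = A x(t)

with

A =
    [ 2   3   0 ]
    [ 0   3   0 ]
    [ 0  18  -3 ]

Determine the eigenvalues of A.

det(sI - A) = s^3 - (tr A)s^2 + (M11 + M22 + M33)s - det A, where Mii is the 2×2 principal minor of A obtained by deleting row i and column i.
tr A = 2 + 3 + (-3) = 2; M11 = 3·(-3) - 0·18 = -9 - 0 = -9; M22 = 2·(-3) - 0·0 = -6 - 0 = -6; M33 = 2·3 - 3·0 = 6 - 0 = 6; sum of minors = -9.
det A = 2·(3·(-3) - 0·18) - 3·(0·(-3) - 0·0) + 0·(0·18 - 3·0) = 2·(-9) - 3·0 + 0·0 = -18.
So p(s) = det(sI - A) = s^3 - 2s^2 - 9s + 18.
Rational-root test: any integer root divides 18. Testing small divisors, s = 2 works: p(2) = 8 + (-8) + (-18) + 18 = 0, so (s - 2) is a factor.
Dividing, p(s) = (s - 2)(s^2 - 9).
Factor s^2 - 9: two numbers with sum 0 and product -9 are 3 and -3, so s^2 - 9 = (s - 3)(s + 3).
Hence p(s) = (s - 3) (s - 2) (s + 3), with roots -3, 2, 3.
At least one eigenvalue has non-negative real part, so the system is not asymptotically stable.

-3, 2, 3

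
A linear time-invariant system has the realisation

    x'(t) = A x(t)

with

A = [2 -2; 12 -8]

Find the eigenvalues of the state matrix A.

-4, -2

det(sI - A) = s^2 - (tr A)s + det A, with tr A = 2 + (-8) = -6 and det A = 2·(-8) - (-2)·12 = -16 - (-24) = 8.
So p(s) = det(sI - A) = s^2 + 6s + 8.
Factor s^2 + 6s + 8: two numbers with sum -6 and product 8 are -2 and -4, so s^2 + 6s + 8 = (s + 2)(s + 4).
Hence p(s) = (s + 2) (s + 4), with roots -4, -2.
All eigenvalues have negative real part, so the system is asymptotically stable.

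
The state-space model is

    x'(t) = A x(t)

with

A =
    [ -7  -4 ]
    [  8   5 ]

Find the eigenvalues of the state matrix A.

-3, 1

det(sI - A) = s^2 - (tr A)s + det A, with tr A = (-7) + 5 = -2 and det A = (-7)·5 - (-4)·8 = -35 - (-32) = -3.
So p(s) = det(sI - A) = s^2 + 2s - 3.
Factor s^2 + 2s - 3: two numbers with sum -2 and product -3 are 1 and -3, so s^2 + 2s - 3 = (s - 1)(s + 3).
Hence p(s) = (s - 1) (s + 3), with roots -3, 1.
At least one eigenvalue has non-negative real part, so the system is not asymptotically stable.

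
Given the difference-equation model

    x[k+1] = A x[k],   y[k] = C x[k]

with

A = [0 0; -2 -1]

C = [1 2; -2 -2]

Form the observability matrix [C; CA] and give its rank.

2

CA = [[-4, -2], [4, 2]]
Observability matrix O = [C; CA] = [[1, 2], [-2, -2], [-4, -2], [4, 2]]
Take the 2×2 submatrix of O formed by rows 1, 2: [[1, 2], [-2, -2]]. Its determinant is 1·(-2) - 2·(-2) = -2 - (-4) = 2 ≠ 0.
So rank(O) ≥ 2; since O has 2 columns, rank(O) = 2.
rank(O) = 2 = n, so the pair (A, C) is completely observable.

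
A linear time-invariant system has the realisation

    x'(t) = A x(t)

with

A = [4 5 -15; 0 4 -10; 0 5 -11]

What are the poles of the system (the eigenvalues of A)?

-6, -1, 4

det(sI - A) = s^3 - (tr A)s^2 + (M11 + M22 + M33)s - det A, where Mii is the 2×2 principal minor of A obtained by deleting row i and column i.
tr A = 4 + 4 + (-11) = -3; M11 = 4·(-11) - (-10)·5 = -44 - (-50) = 6; M22 = 4·(-11) - (-15)·0 = -44 - 0 = -44; M33 = 4·4 - 5·0 = 16 - 0 = 16; sum of minors = -22.
det A = 4·(4·(-11) - (-10)·5) - 5·(0·(-11) - (-10)·0) + (-15)·(0·5 - 4·0) = 4·6 - 5·0 + (-15)·0 = 24.
So p(s) = det(sI - A) = s^3 + 3s^2 - 22s - 24.
Rational-root test: any integer root divides -24. Testing small divisors, s = -1 works: p(-1) = -1 + 3 + 22 + (-24) = 0, so (s + 1) is a factor.
Dividing, p(s) = (s + 1)(s^2 + 2s - 24).
Factor s^2 + 2s - 24: two numbers with sum -2 and product -24 are 4 and -6, so s^2 + 2s - 24 = (s - 4)(s + 6).
Hence p(s) = (s - 4) (s + 1) (s + 6), with roots -6, -1, 4.
At least one eigenvalue has non-negative real part, so the system is not asymptotically stable.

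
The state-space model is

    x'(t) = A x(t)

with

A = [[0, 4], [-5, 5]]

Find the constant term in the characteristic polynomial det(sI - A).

20

For a 2×2 matrix, det(sI - A) = s^2 - (tr A)s + det A.
tr A = 5, det A = 20.
So p(s) = s^2 - 5s + 20.
The constant term is 20.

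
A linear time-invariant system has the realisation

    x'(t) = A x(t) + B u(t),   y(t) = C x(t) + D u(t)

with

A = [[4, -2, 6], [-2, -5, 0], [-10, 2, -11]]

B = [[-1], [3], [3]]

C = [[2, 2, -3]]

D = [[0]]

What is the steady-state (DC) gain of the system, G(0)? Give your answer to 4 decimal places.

0.4000

G(0) = C(-A)^{-1}B + D = -C A^{-1} B + D.
det A = -60, so A^{-1} = (1/-60)·adj(A) = [[-11/12, 1/6, -1/2], [11/30, -4/15, 1/5], [9/10, -1/5, 2/5]]
A^{-1} B = [-1/12, -17/30, -3/10]^T
C A^{-1} B = -2/5
G(0) = D - C A^{-1} B = 0 - (-2/5) = 2/5 ≈ 0.4000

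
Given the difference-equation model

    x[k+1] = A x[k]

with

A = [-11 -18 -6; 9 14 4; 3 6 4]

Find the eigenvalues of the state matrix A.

1, 2, 4

det(zI - A) = z^3 - (tr A)z^2 + (M11 + M22 + M33)z - det A, where Mii is the 2×2 principal minor of A obtained by deleting row i and column i.
tr A = (-11) + 14 + 4 = 7; M11 = 14·4 - 4·6 = 56 - 24 = 32; M22 = (-11)·4 - (-6)·3 = -44 - (-18) = -26; M33 = (-11)·14 - (-18)·9 = -154 - (-162) = 8; sum of minors = 14.
det A = (-11)·(14·4 - 4·6) - (-18)·(9·4 - 4·3) + (-6)·(9·6 - 14·3) = (-11)·32 - (-18)·24 + (-6)·12 = 8.
So p(z) = det(zI - A) = z^3 - 7z^2 + 14z - 8.
Rational-root test: any integer root divides -8. Testing small divisors, z = 1 works: p(1) = 1 + (-7) + 14 + (-8) = 0, so (z - 1) is a factor.
Dividing, p(z) = (z - 1)(z^2 - 6z + 8).
Factor z^2 - 6z + 8: two numbers with sum 6 and product 8 are 4 and 2, so z^2 - 6z + 8 = (z - 4)(z - 2).
Hence p(z) = (z - 4) (z - 2) (z - 1), with roots 1, 2, 4.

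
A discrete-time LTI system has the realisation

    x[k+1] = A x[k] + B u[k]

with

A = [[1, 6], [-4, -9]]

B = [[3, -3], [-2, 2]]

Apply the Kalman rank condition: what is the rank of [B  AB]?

AB = [[-9, 9], [6, -6]]
Controllability matrix C = [B  AB] = [[3, -3, -9, 9], [-2, 2, 6, -6]]
Every column of C is a scalar multiple of column 1 = [3, -2] (multipliers 1, -1, -3, 3), so the columns span a one-dimensional space.
C ≠ 0, hence rank(C) = 1.
rank(C) = 1 < n = 2, so the pair (A, B) is not completely controllable.

1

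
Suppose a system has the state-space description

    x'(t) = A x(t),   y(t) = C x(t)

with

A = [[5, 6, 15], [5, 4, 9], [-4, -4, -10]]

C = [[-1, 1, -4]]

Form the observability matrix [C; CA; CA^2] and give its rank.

CA = [[16, 14, 34]]
CA^2 = [[14, 16, 26]]
Observability matrix O = [C; CA; CA^2] = [[-1, 1, -4], [16, 14, 34], [14, 16, 26]]
The columns c1, c2, c3 of O are linearly dependent: -3·c1 + c2 + c3 = 0 (check each entry), so rank(O) ≤ 2.
The 2×2 minor from rows 1, 2, columns 1, 2 is (-1)·14 - 1·16 = -14 - 16 = -30 ≠ 0, so rank(O) = 2.
rank(O) = 2 < n = 3, so the pair (A, C) is not completely observable.

2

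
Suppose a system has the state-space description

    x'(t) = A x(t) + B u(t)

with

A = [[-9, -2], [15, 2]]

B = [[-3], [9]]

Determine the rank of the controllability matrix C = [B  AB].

1

AB = [[9], [-27]]
Controllability matrix C = [B  AB] = [[-3, 9], [9, -27]]
Every column of C is a scalar multiple of column 1 = [-3, 9] (multipliers 1, -3), so the columns span a one-dimensional space.
C ≠ 0, hence rank(C) = 1.
rank(C) = 1 < n = 2, so the pair (A, B) is not completely controllable.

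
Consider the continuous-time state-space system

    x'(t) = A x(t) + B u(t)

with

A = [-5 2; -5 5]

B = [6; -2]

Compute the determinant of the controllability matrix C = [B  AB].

AB = [[-34], [-40]]
Controllability matrix C = [B  AB] = [[6, -34], [-2, -40]]
det(C) = 6·(-40) - (-34)·(-2) = -240 - 68 = -308
Since det(C) ≠ 0, rank(C) = 2 and the system is completely controllable.

-308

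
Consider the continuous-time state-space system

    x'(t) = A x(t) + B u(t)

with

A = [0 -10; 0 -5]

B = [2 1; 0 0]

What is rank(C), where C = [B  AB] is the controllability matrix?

AB = [[0, 0], [0, 0]]
Controllability matrix C = [B  AB] = [[2, 1, 0, 0], [0, 0, 0, 0]]
Every column of C is a scalar multiple of column 1 = [2, 0] (multipliers 1, 1/2, 0, 0), so the columns span a one-dimensional space.
C ≠ 0, hence rank(C) = 1.
rank(C) = 1 < n = 2, so the pair (A, B) is not completely controllable.

1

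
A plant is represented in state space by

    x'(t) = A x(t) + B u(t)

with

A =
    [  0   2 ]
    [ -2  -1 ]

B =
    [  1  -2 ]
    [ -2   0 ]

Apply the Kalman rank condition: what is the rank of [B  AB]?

2

AB = [[-4, 0], [0, 4]]
Controllability matrix C = [B  AB] = [[1, -2, -4, 0], [-2, 0, 0, 4]]
Take the 2×2 submatrix of C formed by columns 1, 2: [[1, -2], [-2, 0]]. Its determinant is 1·0 - (-2)·(-2) = 0 - 4 = -4 ≠ 0.
So rank(C) ≥ 2; since C has 2 rows, rank(C) = 2.
rank(C) = 2 = n, so the pair (A, B) is completely controllable.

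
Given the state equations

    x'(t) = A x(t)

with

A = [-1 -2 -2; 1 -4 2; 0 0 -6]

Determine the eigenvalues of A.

-6, -3, -2

det(sI - A) = s^3 - (tr A)s^2 + (M11 + M22 + M33)s - det A, where Mii is the 2×2 principal minor of A obtained by deleting row i and column i.
tr A = (-1) + (-4) + (-6) = -11; M11 = (-4)·(-6) - 2·0 = 24 - 0 = 24; M22 = (-1)·(-6) - (-2)·0 = 6 - 0 = 6; M33 = (-1)·(-4) - (-2)·1 = 4 - (-2) = 6; sum of minors = 36.
det A = (-1)·((-4)·(-6) - 2·0) - (-2)·(1·(-6) - 2·0) + (-2)·(1·0 - (-4)·0) = (-1)·24 - (-2)·(-6) + (-2)·0 = -36.
So p(s) = det(sI - A) = s^3 + 11s^2 + 36s + 36.
Rational-root test: any integer root divides 36. Testing small divisors, s = -2 works: p(-2) = -8 + 44 + (-72) + 36 = 0, so (s + 2) is a factor.
Dividing, p(s) = (s + 2)(s^2 + 9s + 18).
Factor s^2 + 9s + 18: two numbers with sum -9 and product 18 are -3 and -6, so s^2 + 9s + 18 = (s + 3)(s + 6).
Hence p(s) = (s + 2) (s + 3) (s + 6), with roots -6, -3, -2.
All eigenvalues have negative real part, so the system is asymptotically stable.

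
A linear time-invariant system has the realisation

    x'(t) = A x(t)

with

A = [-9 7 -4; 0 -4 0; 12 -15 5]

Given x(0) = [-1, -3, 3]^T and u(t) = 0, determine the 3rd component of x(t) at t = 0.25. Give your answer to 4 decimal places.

det(sI - A) = s^3 - (tr A)s^2 + (M11 + M22 + M33)s - det A, where Mii is the 2×2 principal minor of A obtained by deleting row i and column i.
tr A = (-9) + (-4) + 5 = -8; M11 = (-4)·5 - 0·(-15) = -20 - 0 = -20; M22 = (-9)·5 - (-4)·12 = -45 - (-48) = 3; M33 = (-9)·(-4) - 7·0 = 36 - 0 = 36; sum of minors = 19.
det A = (-9)·((-4)·5 - 0·(-15)) - 7·(0·5 - 0·12) + (-4)·(0·(-15) - (-4)·12) = (-9)·(-20) - 7·0 + (-4)·48 = -12.
So p(s) = det(sI - A) = s^3 + 8s^2 + 19s + 12.
Rational-root test: any integer root divides 12. Testing small divisors, s = -1 works: p(-1) = -1 + 8 + (-19) + 12 = 0, so (s + 1) is a factor.
Dividing, p(s) = (s + 1)(s^2 + 7s + 12).
Factor s^2 + 7s + 12: two numbers with sum -7 and product 12 are -3 and -4, so s^2 + 7s + 12 = (s + 3)(s + 4).
Hence p(s) = (s + 1) (s + 3) (s + 4), with roots -4, -3, -1.
The eigenvalues -4, -3, -1 are distinct and real, so A is diagonalisable and x(t) = e^{At} x(0) = V diag(e^{λ_i t}) V^{-1} x(0), where the columns of V are the eigenvectors.
λ = -4: A - (-4)I = [[-5, 7, -4], [0, 0, 0], [12, -15, 9]]. v must be orthogonal to every row; (row 1) × (row 3) = [3, -3, -9], so take v_1 = [1, -1, -3]^T.
λ = -3: A - (-3)I = [[-6, 7, -4], [0, -1, 0], [12, -15, 8]]. v must be orthogonal to every row; (row 1) × (row 2) = [-4, 0, 6], so take v_2 = [2, 0, -3]^T.
λ = -1: A - (-1)I = [[-8, 7, -4], [0, -3, 0], [12, -15, 6]]. v must be orthogonal to every row; (row 1) × (row 2) = [-12, 0, 24], so take v_3 = [1, 0, -2]^T.
V = [v_1 v_2 v_3] = [[1, 2, 1], [-1, 0, 0], [-3, -3, -2]] has det V = -1, so V^{-1} = adj(V)/det V = [[0, -1, 0], [2, -1, 1], [-3, 3, -2]].
Modal coordinates z(0) = V^{-1} x(0): 0·(-1) + (-1)·(-3) + 0·3 = 3; 2·(-1) + (-1)·(-3) + 1·3 = 4; (-3)·(-1) + 3·(-3) + (-2)·3 = -12; so z(0) = [3, 4, -12]^T.
x_3(t) = Σ_i (v_i)_3 · z_i(0) · e^{λ_i t} (row 3 of V times the modal terms).
x_3(0.25) = (-3)·3·e^{-4·0.25} + (-3)·4·e^{-3·0.25} + (-2)·(-12)·e^{-1·0.25} = (-9)·0.367879 + (-12)·0.472367 + 24·0.778801 = 9.7119.

9.7119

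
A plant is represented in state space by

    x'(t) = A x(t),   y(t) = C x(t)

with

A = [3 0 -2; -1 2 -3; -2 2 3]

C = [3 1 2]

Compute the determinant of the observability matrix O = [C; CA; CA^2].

CA = [[4, 6, -3]]
CA^2 = [[12, 6, -35]]
Observability matrix O = [C; CA; CA^2] = [[3, 1, 2], [4, 6, -3], [12, 6, -35]]
Expanding along the first row, det(O) = 3·(6·(-35) - (-3)·6) - 1·(4·(-35) - (-3)·12) + 2·(4·6 - 6·12) = 3·(-192) - 1·(-104) + 2·(-48) = -568
Since det(O) ≠ 0, rank(O) = 3 and the system is completely observable.

-568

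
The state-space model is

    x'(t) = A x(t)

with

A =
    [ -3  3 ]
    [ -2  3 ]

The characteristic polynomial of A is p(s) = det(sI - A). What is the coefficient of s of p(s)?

0

For a 2×2 matrix, det(sI - A) = s^2 - (tr A)s + det A.
tr A = 0, det A = -3.
So p(s) = s^2 - 3.
The coefficient of s is 0.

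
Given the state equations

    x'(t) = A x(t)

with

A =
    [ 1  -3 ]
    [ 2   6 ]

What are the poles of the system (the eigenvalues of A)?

3, 4

det(sI - A) = s^2 - (tr A)s + det A, with tr A = 1 + 6 = 7 and det A = 1·6 - (-3)·2 = 6 - (-6) = 12.
So p(s) = det(sI - A) = s^2 - 7s + 12.
Factor s^2 - 7s + 12: two numbers with sum 7 and product 12 are 4 and 3, so s^2 - 7s + 12 = (s - 4)(s - 3).
Hence p(s) = (s - 4) (s - 3), with roots 3, 4.
At least one eigenvalue has non-negative real part, so the system is not asymptotically stable.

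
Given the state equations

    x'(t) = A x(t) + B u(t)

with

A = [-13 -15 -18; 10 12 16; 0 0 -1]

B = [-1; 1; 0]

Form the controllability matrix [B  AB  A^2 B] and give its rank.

1

AB = [[-2], [2], [0]]
A^2B = [[-4], [4], [0]]
Controllability matrix C = [B  AB  A^2B] = [[-1, -2, -4], [1, 2, 4], [0, 0, 0]]
Every column of C is a scalar multiple of column 1 = [-1, 1, 0] (multipliers 1, 2, 4), so the columns span a one-dimensional space.
C ≠ 0, hence rank(C) = 1.
rank(C) = 1 < n = 3, so the pair (A, B) is not completely controllable.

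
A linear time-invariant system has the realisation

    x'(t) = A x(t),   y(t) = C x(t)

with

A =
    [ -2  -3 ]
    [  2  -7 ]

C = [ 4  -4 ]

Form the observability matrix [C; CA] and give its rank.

1

CA = [[-16, 16]]
Observability matrix O = [C; CA] = [[4, -4], [-16, 16]]
Every row of O is a scalar multiple of row 1 = [4, -4] (multipliers 1, -4), so the rows span a one-dimensional space.
O ≠ 0, hence rank(O) = 1.
rank(O) = 1 < n = 2, so the pair (A, C) is not completely observable.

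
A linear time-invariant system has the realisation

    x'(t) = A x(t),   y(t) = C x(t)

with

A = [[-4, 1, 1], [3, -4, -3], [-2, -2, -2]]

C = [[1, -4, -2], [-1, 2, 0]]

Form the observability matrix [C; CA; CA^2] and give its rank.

CA = [[-12, 21, 17], [10, -9, -7]]
CA^2 = [[77, -130, -109], [-53, 60, 51]]
Observability matrix O = [C; CA; CA^2] = [[1, -4, -2], [-1, 2, 0], [-12, 21, 17], [10, -9, -7], [77, -130, -109], [-53, 60, 51]]
Take the 3×3 submatrix of O formed by rows 1, 2, 3: [[1, -4, -2], [-1, 2, 0], [-12, 21, 17]]. Its determinant is 1·(2·17 - 0·21) - (-4)·((-1)·17 - 0·(-12)) + (-2)·((-1)·21 - 2·(-12)) = 1·34 - (-4)·(-17) + (-2)·3 = -40 ≠ 0.
So rank(O) ≥ 3; since O has 3 columns, rank(O) = 3.
rank(O) = 3 = n, so the pair (A, C) is completely observable.

3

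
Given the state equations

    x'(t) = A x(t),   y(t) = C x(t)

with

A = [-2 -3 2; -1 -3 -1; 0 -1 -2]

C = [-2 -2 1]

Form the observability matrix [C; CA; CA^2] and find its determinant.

73

CA = [[6, 11, -4]]
CA^2 = [[-23, -47, 9]]
Observability matrix O = [C; CA; CA^2] = [[-2, -2, 1], [6, 11, -4], [-23, -47, 9]]
Expanding along the first row, det(O) = (-2)·(11·9 - (-4)·(-47)) - (-2)·(6·9 - (-4)·(-23)) + 1·(6·(-47) - 11·(-23)) = (-2)·(-89) - (-2)·(-38) + 1·(-29) = 73
Since det(O) ≠ 0, rank(O) = 3 and the system is completely observable.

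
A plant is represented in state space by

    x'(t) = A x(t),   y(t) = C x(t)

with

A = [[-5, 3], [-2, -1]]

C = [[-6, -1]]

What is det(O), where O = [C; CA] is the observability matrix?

CA = [[32, -17]]
Observability matrix O = [C; CA] = [[-6, -1], [32, -17]]
det(O) = (-6)·(-17) - (-1)·32 = 102 - (-32) = 134
Since det(O) ≠ 0, rank(O) = 2 and the system is completely observable.

134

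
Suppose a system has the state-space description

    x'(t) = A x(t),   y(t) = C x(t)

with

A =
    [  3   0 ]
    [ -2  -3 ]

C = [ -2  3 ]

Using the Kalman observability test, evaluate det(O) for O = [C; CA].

54

CA = [[-12, -9]]
Observability matrix O = [C; CA] = [[-2, 3], [-12, -9]]
det(O) = (-2)·(-9) - 3·(-12) = 18 - (-36) = 54
Since det(O) ≠ 0, rank(O) = 2 and the system is completely observable.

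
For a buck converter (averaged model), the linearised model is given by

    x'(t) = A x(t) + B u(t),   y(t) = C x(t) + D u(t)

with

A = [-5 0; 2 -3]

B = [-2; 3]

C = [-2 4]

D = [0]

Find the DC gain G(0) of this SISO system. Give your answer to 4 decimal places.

G(0) = C(-A)^{-1}B + D = -C A^{-1} B + D.
det A = 15, so A^{-1} = (1/15)·adj(A) = [[-1/5, 0], [-2/15, -1/3]]
A^{-1} B = [2/5, -11/15]^T
C A^{-1} B = -56/15
G(0) = D - C A^{-1} B = 0 - (-56/15) = 56/15 ≈ 3.7333

3.7333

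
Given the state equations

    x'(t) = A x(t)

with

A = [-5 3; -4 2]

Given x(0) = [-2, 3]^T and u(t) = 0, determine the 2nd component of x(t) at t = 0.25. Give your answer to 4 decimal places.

det(sI - A) = s^2 - (tr A)s + det A, with tr A = (-5) + 2 = -3 and det A = (-5)·2 - 3·(-4) = -10 - (-12) = 2.
So p(s) = det(sI - A) = s^2 + 3s + 2.
Factor s^2 + 3s + 2: two numbers with sum -3 and product 2 are -1 and -2, so s^2 + 3s + 2 = (s + 1)(s + 2).
Hence p(s) = (s + 1) (s + 2), with roots -2, -1.
The eigenvalues -2, -1 are distinct and real, so A is diagonalisable and x(t) = e^{At} x(0) = V diag(e^{λ_i t}) V^{-1} x(0), where the columns of V are the eigenvectors.
λ = -2: A - (-2)I = [[-3, 3], [-4, 4]]. Row 1 gives (-3)·v1 + 3·v2 = 0, so take v_1 = [1, 1]^T.
λ = -1: A - (-1)I = [[-4, 3], [-4, 3]]. Row 1 gives (-4)·v1 + 3·v2 = 0, so take v_2 = [-3, -4]^T.
V = [v_1 v_2] = [[1, -3], [1, -4]] has det V = -1, so V^{-1} = adj(V)/det V = [[4, -3], [1, -1]].
Modal coordinates z(0) = V^{-1} x(0): 4·(-2) + (-3)·3 = -17; 1·(-2) + (-1)·3 = -5; so z(0) = [-17, -5]^T.
x_2(t) = Σ_i (v_i)_2 · z_i(0) · e^{λ_i t} (row 2 of V times the modal terms).
x_2(0.25) = 1·(-17)·e^{-2·0.25} + (-4)·(-5)·e^{-1·0.25} = (-17)·0.606531 + 20·0.778801 = 5.2650.

5.2650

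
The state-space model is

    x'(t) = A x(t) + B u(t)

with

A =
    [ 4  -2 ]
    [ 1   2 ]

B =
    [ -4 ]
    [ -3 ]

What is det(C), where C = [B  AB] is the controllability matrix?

10

AB = [[-10], [-10]]
Controllability matrix C = [B  AB] = [[-4, -10], [-3, -10]]
det(C) = (-4)·(-10) - (-10)·(-3) = 40 - 30 = 10
Since det(C) ≠ 0, rank(C) = 2 and the system is completely controllable.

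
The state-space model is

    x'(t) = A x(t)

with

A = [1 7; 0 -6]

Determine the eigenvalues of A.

-6, 1

det(sI - A) = s^2 - (tr A)s + det A, with tr A = 1 + (-6) = -5 and det A = 1·(-6) - 7·0 = -6 - 0 = -6.
So p(s) = det(sI - A) = s^2 + 5s - 6.
Factor s^2 + 5s - 6: two numbers with sum -5 and product -6 are 1 and -6, so s^2 + 5s - 6 = (s - 1)(s + 6).
Hence p(s) = (s - 1) (s + 6), with roots -6, 1.
At least one eigenvalue has non-negative real part, so the system is not asymptotically stable.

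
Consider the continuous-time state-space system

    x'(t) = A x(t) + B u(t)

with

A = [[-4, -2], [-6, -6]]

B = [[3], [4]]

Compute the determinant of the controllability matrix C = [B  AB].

-46

AB = [[-20], [-42]]
Controllability matrix C = [B  AB] = [[3, -20], [4, -42]]
det(C) = 3·(-42) - (-20)·4 = -126 - (-80) = -46
Since det(C) ≠ 0, rank(C) = 2 and the system is completely controllable.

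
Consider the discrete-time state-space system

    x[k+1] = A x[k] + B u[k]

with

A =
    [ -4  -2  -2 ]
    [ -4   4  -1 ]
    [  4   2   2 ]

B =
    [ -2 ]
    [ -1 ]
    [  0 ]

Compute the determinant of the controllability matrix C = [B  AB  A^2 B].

AB = [[10], [4], [-10]]
A^2B = [[-28], [-14], [28]]
Controllability matrix C = [B  AB  A^2B] = [[-2, 10, -28], [-1, 4, -14], [0, -10, 28]]
Expanding along the first row, det(C) = (-2)·(4·28 - (-14)·(-10)) - 10·((-1)·28 - (-14)·0) + (-28)·((-1)·(-10) - 4·0) = (-2)·(-28) - 10·(-28) + (-28)·10 = 56
Since det(C) ≠ 0, rank(C) = 3 and the system is completely controllable.

56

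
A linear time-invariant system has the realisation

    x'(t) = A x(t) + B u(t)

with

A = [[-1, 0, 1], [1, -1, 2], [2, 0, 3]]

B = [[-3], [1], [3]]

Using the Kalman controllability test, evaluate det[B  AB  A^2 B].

27

AB = [[6], [2], [3]]
A^2B = [[-3], [10], [21]]
Controllability matrix C = [B  AB  A^2B] = [[-3, 6, -3], [1, 2, 10], [3, 3, 21]]
Expanding along the first row, det(C) = (-3)·(2·21 - 10·3) - 6·(1·21 - 10·3) + (-3)·(1·3 - 2·3) = (-3)·12 - 6·(-9) + (-3)·(-3) = 27
Since det(C) ≠ 0, rank(C) = 3 and the system is completely controllable.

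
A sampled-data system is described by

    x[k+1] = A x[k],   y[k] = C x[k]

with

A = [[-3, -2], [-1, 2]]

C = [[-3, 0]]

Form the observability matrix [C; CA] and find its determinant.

CA = [[9, 6]]
Observability matrix O = [C; CA] = [[-3, 0], [9, 6]]
det(O) = (-3)·6 - 0·9 = -18 - 0 = -18
Since det(O) ≠ 0, rank(O) = 2 and the system is completely observable.

-18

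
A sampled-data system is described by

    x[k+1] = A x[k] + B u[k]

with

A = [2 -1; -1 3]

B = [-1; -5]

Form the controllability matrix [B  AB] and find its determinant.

AB = [[3], [-14]]
Controllability matrix C = [B  AB] = [[-1, 3], [-5, -14]]
det(C) = (-1)·(-14) - 3·(-5) = 14 - (-15) = 29
Since det(C) ≠ 0, rank(C) = 2 and the system is completely controllable.

29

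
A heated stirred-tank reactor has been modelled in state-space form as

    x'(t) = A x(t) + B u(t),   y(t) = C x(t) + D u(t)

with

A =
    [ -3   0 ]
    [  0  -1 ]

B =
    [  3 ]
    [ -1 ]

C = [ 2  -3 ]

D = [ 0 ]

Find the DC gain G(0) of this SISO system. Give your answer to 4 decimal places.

5.0000

G(0) = C(-A)^{-1}B + D = -C A^{-1} B + D.
det A = 3, so A^{-1} = (1/3)·adj(A) = [[-1/3, 0], [0, -1]]
A^{-1} B = [-1, 1]^T
C A^{-1} B = -5
G(0) = D - C A^{-1} B = 0 - (-5) = 5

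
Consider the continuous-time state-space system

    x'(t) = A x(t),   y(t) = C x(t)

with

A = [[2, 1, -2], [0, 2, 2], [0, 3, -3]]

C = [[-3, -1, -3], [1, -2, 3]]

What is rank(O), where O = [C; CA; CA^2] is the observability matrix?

CA = [[-6, -14, 13], [2, 6, -15]]
CA^2 = [[-12, 5, -55], [4, -31, 53]]
Observability matrix O = [C; CA; CA^2] = [[-3, -1, -3], [1, -2, 3], [-6, -14, 13], [2, 6, -15], [-12, 5, -55], [4, -31, 53]]
Take the 3×3 submatrix of O formed by rows 1, 2, 3: [[-3, -1, -3], [1, -2, 3], [-6, -14, 13]]. Its determinant is (-3)·((-2)·13 - 3·(-14)) - (-1)·(1·13 - 3·(-6)) + (-3)·(1·(-14) - (-2)·(-6)) = (-3)·16 - (-1)·31 + (-3)·(-26) = 61 ≠ 0.
So rank(O) ≥ 3; since O has 3 columns, rank(O) = 3.
rank(O) = 3 = n, so the pair (A, C) is completely observable.

3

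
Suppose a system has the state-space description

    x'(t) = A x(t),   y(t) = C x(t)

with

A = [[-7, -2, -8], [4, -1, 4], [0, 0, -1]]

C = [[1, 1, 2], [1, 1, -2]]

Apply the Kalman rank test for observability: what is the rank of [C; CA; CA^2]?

2

CA = [[-3, -3, -6], [-3, -3, -2]]
CA^2 = [[9, 9, 18], [9, 9, 14]]
Observability matrix O = [C; CA; CA^2] = [[1, 1, 2], [1, 1, -2], [-3, -3, -6], [-3, -3, -2], [9, 9, 18], [9, 9, 14]]
The columns c1, c2, c3 of O are linearly dependent: -c1 + c2 = 0 (check each entry), so rank(O) ≤ 2.
The 2×2 minor from rows 1, 2, columns 1, 3 is 1·(-2) - 2·1 = -2 - 2 = -4 ≠ 0, so rank(O) = 2.
rank(O) = 2 < n = 3, so the pair (A, C) is not completely observable.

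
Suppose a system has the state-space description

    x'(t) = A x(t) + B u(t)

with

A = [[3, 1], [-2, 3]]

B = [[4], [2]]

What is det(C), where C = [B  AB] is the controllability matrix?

-36

AB = [[14], [-2]]
Controllability matrix C = [B  AB] = [[4, 14], [2, -2]]
det(C) = 4·(-2) - 14·2 = -8 - 28 = -36
Since det(C) ≠ 0, rank(C) = 2 and the system is completely controllable.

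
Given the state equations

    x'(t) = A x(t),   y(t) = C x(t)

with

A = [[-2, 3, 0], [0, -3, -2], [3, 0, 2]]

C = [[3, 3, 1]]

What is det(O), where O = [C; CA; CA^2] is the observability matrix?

CA = [[-3, 0, -4]]
CA^2 = [[-6, -9, -8]]
Observability matrix O = [C; CA; CA^2] = [[3, 3, 1], [-3, 0, -4], [-6, -9, -8]]
Expanding along the first row, det(O) = 3·(0·(-8) - (-4)·(-9)) - 3·((-3)·(-8) - (-4)·(-6)) + 1·((-3)·(-9) - 0·(-6)) = 3·(-36) - 3·0 + 1·27 = -81
Since det(O) ≠ 0, rank(O) = 3 and the system is completely observable.

-81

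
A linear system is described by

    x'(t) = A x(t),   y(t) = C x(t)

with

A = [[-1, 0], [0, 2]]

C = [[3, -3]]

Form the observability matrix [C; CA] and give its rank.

2

CA = [[-3, -6]]
Observability matrix O = [C; CA] = [[3, -3], [-3, -6]]
det(O) = 3·(-6) - (-3)·(-3) = -18 - 9 = -27 ≠ 0, so rank(O) = 2.
rank(O) = 2 = n, so the pair (A, C) is completely observable.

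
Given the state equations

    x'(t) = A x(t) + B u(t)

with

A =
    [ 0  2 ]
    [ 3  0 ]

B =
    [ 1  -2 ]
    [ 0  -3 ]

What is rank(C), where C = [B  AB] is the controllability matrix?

AB = [[0, -6], [3, -6]]
Controllability matrix C = [B  AB] = [[1, -2, 0, -6], [0, -3, 3, -6]]
Take the 2×2 submatrix of C formed by columns 1, 2: [[1, -2], [0, -3]]. Its determinant is 1·(-3) - (-2)·0 = -3 - 0 = -3 ≠ 0.
So rank(C) ≥ 2; since C has 2 rows, rank(C) = 2.
rank(C) = 2 = n, so the pair (A, B) is completely controllable.

2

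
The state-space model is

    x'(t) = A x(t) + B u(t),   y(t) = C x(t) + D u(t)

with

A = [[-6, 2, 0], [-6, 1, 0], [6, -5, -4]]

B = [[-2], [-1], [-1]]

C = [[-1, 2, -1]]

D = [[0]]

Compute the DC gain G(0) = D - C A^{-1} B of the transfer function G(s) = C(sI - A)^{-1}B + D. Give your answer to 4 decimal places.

3.5000

G(0) = C(-A)^{-1}B + D = -C A^{-1} B + D.
det A = -24, so A^{-1} = (1/-24)·adj(A) = [[1/6, -1/3, 0], [1, -1, 0], [-1, 3/4, -1/4]]
A^{-1} B = [0, -1, 3/2]^T
C A^{-1} B = -7/2
G(0) = D - C A^{-1} B = 0 - (-7/2) = 7/2 ≈ 3.5000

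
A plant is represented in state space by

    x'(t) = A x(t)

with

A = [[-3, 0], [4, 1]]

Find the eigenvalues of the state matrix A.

det(sI - A) = s^2 - (tr A)s + det A, with tr A = (-3) + 1 = -2 and det A = (-3)·1 - 0·4 = -3 - 0 = -3.
So p(s) = det(sI - A) = s^2 + 2s - 3.
Factor s^2 + 2s - 3: two numbers with sum -2 and product -3 are 1 and -3, so s^2 + 2s - 3 = (s - 1)(s + 3).
Hence p(s) = (s - 1) (s + 3), with roots -3, 1.
At least one eigenvalue has non-negative real part, so the system is not asymptotically stable.

-3, 1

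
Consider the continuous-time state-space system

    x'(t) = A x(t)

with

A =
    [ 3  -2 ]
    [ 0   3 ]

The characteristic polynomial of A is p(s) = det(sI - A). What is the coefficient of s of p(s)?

For a 2×2 matrix, det(sI - A) = s^2 - (tr A)s + det A.
tr A = 6, det A = 9.
So p(s) = s^2 - 6s + 9.
The coefficient of s is -6.

-6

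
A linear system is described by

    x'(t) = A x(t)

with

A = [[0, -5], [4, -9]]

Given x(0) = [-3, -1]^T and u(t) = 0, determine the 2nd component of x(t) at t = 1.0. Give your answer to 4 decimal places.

-0.0994

det(sI - A) = s^2 - (tr A)s + det A, with tr A = 0 + (-9) = -9 and det A = 0·(-9) - (-5)·4 = 0 - (-20) = 20.
So p(s) = det(sI - A) = s^2 + 9s + 20.
Factor s^2 + 9s + 20: two numbers with sum -9 and product 20 are -4 and -5, so s^2 + 9s + 20 = (s + 4)(s + 5).
Hence p(s) = (s + 4) (s + 5), with roots -5, -4.
The eigenvalues -5, -4 are distinct and real, so A is diagonalisable and x(t) = e^{At} x(0) = V diag(e^{λ_i t}) V^{-1} x(0), where the columns of V are the eigenvectors.
λ = -5: A - (-5)I = [[5, -5], [4, -4]]. Row 1 gives 5·v1 + (-5)·v2 = 0, so take v_1 = [-1, -1]^T.
λ = -4: A - (-4)I = [[4, -5], [4, -5]]. Row 1 gives 4·v1 + (-5)·v2 = 0, so take v_2 = [5, 4]^T.
V = [v_1 v_2] = [[-1, 5], [-1, 4]] has det V = 1, so V^{-1} = adj(V)/det V = [[4, -5], [1, -1]].
Modal coordinates z(0) = V^{-1} x(0): 4·(-3) + (-5)·(-1) = -7; 1·(-3) + (-1)·(-1) = -2; so z(0) = [-7, -2]^T.
x_2(t) = Σ_i (v_i)_2 · z_i(0) · e^{λ_i t} (row 2 of V times the modal terms).
x_2(1.0) = (-1)·(-7)·e^{-5·1.0} + 4·(-2)·e^{-4·1.0} = 7·0.006738 + (-8)·0.018316 = -0.0994.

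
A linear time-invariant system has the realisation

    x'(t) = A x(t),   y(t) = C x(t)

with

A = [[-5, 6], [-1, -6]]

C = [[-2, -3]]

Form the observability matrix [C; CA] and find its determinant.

CA = [[13, 6]]
Observability matrix O = [C; CA] = [[-2, -3], [13, 6]]
det(O) = (-2)·6 - (-3)·13 = -12 - (-39) = 27
Since det(O) ≠ 0, rank(O) = 2 and the system is completely observable.

27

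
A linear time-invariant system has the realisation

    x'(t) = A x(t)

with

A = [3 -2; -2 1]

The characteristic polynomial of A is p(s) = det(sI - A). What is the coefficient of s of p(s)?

For a 2×2 matrix, det(sI - A) = s^2 - (tr A)s + det A.
tr A = 4, det A = -1.
So p(s) = s^2 - 4s - 1.
The coefficient of s is -4.

-4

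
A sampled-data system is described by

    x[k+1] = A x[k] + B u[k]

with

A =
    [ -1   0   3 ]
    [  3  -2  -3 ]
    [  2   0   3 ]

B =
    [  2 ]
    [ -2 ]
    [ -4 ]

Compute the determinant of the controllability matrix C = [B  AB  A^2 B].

AB = [[-14], [22], [-8]]
A^2B = [[-10], [-62], [-52]]
Controllability matrix C = [B  AB  A^2B] = [[2, -14, -10], [-2, 22, -62], [-4, -8, -52]]
Expanding along the first row, det(C) = 2·(22·(-52) - (-62)·(-8)) - (-14)·((-2)·(-52) - (-62)·(-4)) + (-10)·((-2)·(-8) - 22·(-4)) = 2·(-1640) - (-14)·(-144) + (-10)·104 = -6336
Since det(C) ≠ 0, rank(C) = 3 and the system is completely controllable.

-6336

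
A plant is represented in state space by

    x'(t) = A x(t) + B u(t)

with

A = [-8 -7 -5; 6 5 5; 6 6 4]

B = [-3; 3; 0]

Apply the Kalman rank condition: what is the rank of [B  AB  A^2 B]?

AB = [[3], [-3], [0]]
A^2B = [[-3], [3], [0]]
Controllability matrix C = [B  AB  A^2B] = [[-3, 3, -3], [3, -3, 3], [0, 0, 0]]
Every column of C is a scalar multiple of column 1 = [-3, 3, 0] (multipliers 1, -1, 1), so the columns span a one-dimensional space.
C ≠ 0, hence rank(C) = 1.
rank(C) = 1 < n = 3, so the pair (A, B) is not completely controllable.

1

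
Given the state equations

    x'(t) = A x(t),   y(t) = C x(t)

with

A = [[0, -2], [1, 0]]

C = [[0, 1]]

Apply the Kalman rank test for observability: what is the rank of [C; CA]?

CA = [[1, 0]]
Observability matrix O = [C; CA] = [[0, 1], [1, 0]]
det(O) = 0·0 - 1·1 = 0 - 1 = -1 ≠ 0, so rank(O) = 2.
rank(O) = 2 = n, so the pair (A, C) is completely observable.

2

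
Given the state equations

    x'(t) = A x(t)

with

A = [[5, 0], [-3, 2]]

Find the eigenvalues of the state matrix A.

2, 5

det(sI - A) = s^2 - (tr A)s + det A, with tr A = 5 + 2 = 7 and det A = 5·2 - 0·(-3) = 10 - 0 = 10.
So p(s) = det(sI - A) = s^2 - 7s + 10.
Factor s^2 - 7s + 10: two numbers with sum 7 and product 10 are 5 and 2, so s^2 - 7s + 10 = (s - 5)(s - 2).
Hence p(s) = (s - 5) (s - 2), with roots 2, 5.
At least one eigenvalue has non-negative real part, so the system is not asymptotically stable.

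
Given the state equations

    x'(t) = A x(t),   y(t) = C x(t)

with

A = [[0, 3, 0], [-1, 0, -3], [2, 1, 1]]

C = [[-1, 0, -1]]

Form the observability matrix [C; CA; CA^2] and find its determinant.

29

CA = [[-2, -4, -1]]
CA^2 = [[2, -7, 11]]
Observability matrix O = [C; CA; CA^2] = [[-1, 0, -1], [-2, -4, -1], [2, -7, 11]]
Expanding along the first row, det(O) = (-1)·((-4)·11 - (-1)·(-7)) - 0·((-2)·11 - (-1)·2) + (-1)·((-2)·(-7) - (-4)·2) = (-1)·(-51) - 0·(-20) + (-1)·22 = 29
Since det(O) ≠ 0, rank(O) = 3 and the system is completely observable.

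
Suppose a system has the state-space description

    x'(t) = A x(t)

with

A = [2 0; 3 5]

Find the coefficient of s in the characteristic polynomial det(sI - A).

For a 2×2 matrix, det(sI - A) = s^2 - (tr A)s + det A.
tr A = 7, det A = 10.
So p(s) = s^2 - 7s + 10.
The coefficient of s is -7.

-7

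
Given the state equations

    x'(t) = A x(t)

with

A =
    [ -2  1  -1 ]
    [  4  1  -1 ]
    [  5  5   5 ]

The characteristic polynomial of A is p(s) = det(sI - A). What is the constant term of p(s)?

Expand det(sI - A) for the 3×3 matrix.
p(s) = s^3 - 4s^2 - s + 60.
(Check: constant term = det(-A) = (-1)^3 det A = 60; coefficient of s^2 = -tr A = -4.)
The constant term is 60.

60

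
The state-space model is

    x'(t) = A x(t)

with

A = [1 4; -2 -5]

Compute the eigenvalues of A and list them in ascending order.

det(sI - A) = s^2 - (tr A)s + det A, with tr A = 1 + (-5) = -4 and det A = 1·(-5) - 4·(-2) = -5 - (-8) = 3.
So p(s) = det(sI - A) = s^2 + 4s + 3.
Factor s^2 + 4s + 3: two numbers with sum -4 and product 3 are -1 and -3, so s^2 + 4s + 3 = (s + 1)(s + 3).
Hence p(s) = (s + 1) (s + 3), with roots -3, -1.
All eigenvalues have negative real part, so the system is asymptotically stable.

-3, -1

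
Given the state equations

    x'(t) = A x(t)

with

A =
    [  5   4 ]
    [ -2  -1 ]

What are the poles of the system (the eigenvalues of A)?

det(sI - A) = s^2 - (tr A)s + det A, with tr A = 5 + (-1) = 4 and det A = 5·(-1) - 4·(-2) = -5 - (-8) = 3.
So p(s) = det(sI - A) = s^2 - 4s + 3.
Factor s^2 - 4s + 3: two numbers with sum 4 and product 3 are 3 and 1, so s^2 - 4s + 3 = (s - 3)(s - 1).
Hence p(s) = (s - 3) (s - 1), with roots 1, 3.
At least one eigenvalue has non-negative real part, so the system is not asymptotically stable.

1, 3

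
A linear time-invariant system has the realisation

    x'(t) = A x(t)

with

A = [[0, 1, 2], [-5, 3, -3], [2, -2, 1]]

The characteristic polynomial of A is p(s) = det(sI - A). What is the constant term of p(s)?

-7

Expand det(sI - A) for the 3×3 matrix.
p(s) = s^3 - 4s^2 - 2s - 7.
(Check: constant term = det(-A) = (-1)^3 det A = -7; coefficient of s^2 = -tr A = -4.)
The constant term is -7.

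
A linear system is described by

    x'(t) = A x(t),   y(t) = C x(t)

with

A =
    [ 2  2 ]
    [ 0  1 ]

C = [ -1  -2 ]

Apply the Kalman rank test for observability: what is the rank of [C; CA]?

CA = [[-2, -4]]
Observability matrix O = [C; CA] = [[-1, -2], [-2, -4]]
Every row of O is a scalar multiple of row 1 = [-1, -2] (multipliers 1, 2), so the rows span a one-dimensional space.
O ≠ 0, hence rank(O) = 1.
rank(O) = 1 < n = 2, so the pair (A, C) is not completely observable.

1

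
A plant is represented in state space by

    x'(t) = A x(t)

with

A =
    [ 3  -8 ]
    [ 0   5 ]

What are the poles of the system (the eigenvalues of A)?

det(sI - A) = s^2 - (tr A)s + det A, with tr A = 3 + 5 = 8 and det A = 3·5 - (-8)·0 = 15 - 0 = 15.
So p(s) = det(sI - A) = s^2 - 8s + 15.
Factor s^2 - 8s + 15: two numbers with sum 8 and product 15 are 5 and 3, so s^2 - 8s + 15 = (s - 5)(s - 3).
Hence p(s) = (s - 5) (s - 3), with roots 3, 5.
At least one eigenvalue has non-negative real part, so the system is not asymptotically stable.

3, 5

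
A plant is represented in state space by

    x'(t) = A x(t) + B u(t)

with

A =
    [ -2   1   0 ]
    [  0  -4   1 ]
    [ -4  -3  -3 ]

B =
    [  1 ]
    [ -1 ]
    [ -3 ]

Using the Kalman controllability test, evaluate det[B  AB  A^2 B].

AB = [[-3], [1], [8]]
A^2B = [[7], [4], [-15]]
Controllability matrix C = [B  AB  A^2B] = [[1, -3, 7], [-1, 1, 4], [-3, 8, -15]]
Expanding along the first row, det(C) = 1·(1·(-15) - 4·8) - (-3)·((-1)·(-15) - 4·(-3)) + 7·((-1)·8 - 1·(-3)) = 1·(-47) - (-3)·27 + 7·(-5) = -1
Since det(C) ≠ 0, rank(C) = 3 and the system is completely controllable.

-1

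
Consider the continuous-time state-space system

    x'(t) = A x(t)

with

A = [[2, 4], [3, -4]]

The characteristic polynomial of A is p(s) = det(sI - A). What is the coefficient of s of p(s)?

For a 2×2 matrix, det(sI - A) = s^2 - (tr A)s + det A.
tr A = -2, det A = -20.
So p(s) = s^2 + 2s - 20.
The coefficient of s is 2.

2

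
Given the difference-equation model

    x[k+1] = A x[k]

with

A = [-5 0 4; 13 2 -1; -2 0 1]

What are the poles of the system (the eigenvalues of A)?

-3, -1, 2

det(zI - A) = z^3 - (tr A)z^2 + (M11 + M22 + M33)z - det A, where Mii is the 2×2 principal minor of A obtained by deleting row i and column i.
tr A = (-5) + 2 + 1 = -2; M11 = 2·1 - (-1)·0 = 2 - 0 = 2; M22 = (-5)·1 - 4·(-2) = -5 - (-8) = 3; M33 = (-5)·2 - 0·13 = -10 - 0 = -10; sum of minors = -5.
det A = (-5)·(2·1 - (-1)·0) - 0·(13·1 - (-1)·(-2)) + 4·(13·0 - 2·(-2)) = (-5)·2 - 0·11 + 4·4 = 6.
So p(z) = det(zI - A) = z^3 + 2z^2 - 5z - 6.
Rational-root test: any integer root divides -6. Testing small divisors, z = -1 works: p(-1) = -1 + 2 + 5 + (-6) = 0, so (z + 1) is a factor.
Dividing, p(z) = (z + 1)(z^2 + z - 6).
Factor z^2 + z - 6: two numbers with sum -1 and product -6 are 2 and -3, so z^2 + z - 6 = (z - 2)(z + 3).
Hence p(z) = (z - 2) (z + 1) (z + 3), with roots -3, -1, 2.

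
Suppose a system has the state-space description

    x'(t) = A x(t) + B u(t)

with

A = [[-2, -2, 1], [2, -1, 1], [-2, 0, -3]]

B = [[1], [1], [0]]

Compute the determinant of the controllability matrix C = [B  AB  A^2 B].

AB = [[-4], [1], [-2]]
A^2B = [[4], [-11], [14]]
Controllability matrix C = [B  AB  A^2B] = [[1, -4, 4], [1, 1, -11], [0, -2, 14]]
Expanding along the first row, det(C) = 1·(1·14 - (-11)·(-2)) - (-4)·(1·14 - (-11)·0) + 4·(1·(-2) - 1·0) = 1·(-8) - (-4)·14 + 4·(-2) = 40
Since det(C) ≠ 0, rank(C) = 3 and the system is completely controllable.

40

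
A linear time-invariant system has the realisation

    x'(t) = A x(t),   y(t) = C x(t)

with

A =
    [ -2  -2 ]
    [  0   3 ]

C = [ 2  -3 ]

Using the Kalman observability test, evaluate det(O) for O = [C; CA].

-38

CA = [[-4, -13]]
Observability matrix O = [C; CA] = [[2, -3], [-4, -13]]
det(O) = 2·(-13) - (-3)·(-4) = -26 - 12 = -38
Since det(O) ≠ 0, rank(O) = 2 and the system is completely observable.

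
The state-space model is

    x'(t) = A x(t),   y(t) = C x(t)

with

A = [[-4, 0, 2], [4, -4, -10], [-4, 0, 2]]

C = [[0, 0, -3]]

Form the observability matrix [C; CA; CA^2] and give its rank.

CA = [[12, 0, -6]]
CA^2 = [[-24, 0, 12]]
Observability matrix O = [C; CA; CA^2] = [[0, 0, -3], [12, 0, -6], [-24, 0, 12]]
Column 2 of O is identically zero, so rank(O) ≤ 2.
The 2×2 minor from rows 1, 2, columns 1, 3 is 0·(-6) - (-3)·12 = 0 - (-36) = 36 ≠ 0, so rank(O) = 2.
rank(O) = 2 < n = 3, so the pair (A, C) is not completely observable.

2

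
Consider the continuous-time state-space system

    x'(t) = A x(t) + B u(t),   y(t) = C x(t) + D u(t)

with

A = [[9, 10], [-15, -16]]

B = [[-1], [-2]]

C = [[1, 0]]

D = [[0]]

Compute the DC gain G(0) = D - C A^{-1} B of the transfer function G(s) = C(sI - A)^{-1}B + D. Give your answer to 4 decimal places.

-6.0000

G(0) = C(-A)^{-1}B + D = -C A^{-1} B + D.
det A = 6, so A^{-1} = (1/6)·adj(A) = [[-8/3, -5/3], [5/2, 3/2]]
A^{-1} B = [6, -11/2]^T
C A^{-1} B = 6
G(0) = D - C A^{-1} B = 0 - (6) = -6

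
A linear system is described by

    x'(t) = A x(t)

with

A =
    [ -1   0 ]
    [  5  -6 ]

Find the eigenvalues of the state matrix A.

-6, -1

det(sI - A) = s^2 - (tr A)s + det A, with tr A = (-1) + (-6) = -7 and det A = (-1)·(-6) - 0·5 = 6 - 0 = 6.
So p(s) = det(sI - A) = s^2 + 7s + 6.
Factor s^2 + 7s + 6: two numbers with sum -7 and product 6 are -1 and -6, so s^2 + 7s + 6 = (s + 1)(s + 6).
Hence p(s) = (s + 1) (s + 6), with roots -6, -1.
All eigenvalues have negative real part, so the system is asymptotically stable.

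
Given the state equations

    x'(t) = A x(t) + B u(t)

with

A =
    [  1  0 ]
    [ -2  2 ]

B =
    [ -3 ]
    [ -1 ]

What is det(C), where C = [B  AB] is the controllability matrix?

AB = [[-3], [4]]
Controllability matrix C = [B  AB] = [[-3, -3], [-1, 4]]
det(C) = (-3)·4 - (-3)·(-1) = -12 - 3 = -15
Since det(C) ≠ 0, rank(C) = 2 and the system is completely controllable.

-15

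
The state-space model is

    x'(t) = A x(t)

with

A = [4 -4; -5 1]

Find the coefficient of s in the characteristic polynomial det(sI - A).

For a 2×2 matrix, det(sI - A) = s^2 - (tr A)s + det A.
tr A = 5, det A = -16.
So p(s) = s^2 - 5s - 16.
The coefficient of s is -5.

-5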